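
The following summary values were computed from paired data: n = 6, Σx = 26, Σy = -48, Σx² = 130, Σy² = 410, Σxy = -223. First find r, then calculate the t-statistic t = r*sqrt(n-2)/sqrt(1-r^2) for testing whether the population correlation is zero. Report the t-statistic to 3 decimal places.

-1.997

S_xy = nΣxy − ΣxΣy = 6·(-223) − 26·(-48) = -1338 − (-1248) = -90
S_xx = nΣx² − (Σx)² = 6·130 − 26² = 780 − 676 = 104
S_yy = nΣy² − (Σy)² = 6·410 − (-48)² = 2460 − 2304 = 156
r = S_xy / √(S_xx·S_yy) = -90 / √(104·156) = -90 / √16224 = -90 / 127.3735 = -0.7066
t = r·√(n−2)/√(1−r²) = -0.7066·√4 / √(1−0.499284) = -1.413200 / 0.707613 = -1.997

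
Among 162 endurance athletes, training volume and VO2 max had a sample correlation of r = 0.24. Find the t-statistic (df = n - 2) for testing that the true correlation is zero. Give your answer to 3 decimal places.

3.127

t = r·√(n−2) / √(1−r²) with r = 0.24, n = 162
  = 0.24·√160 / √(1 − 0.0576)
  = 0.24·12.649111 / 0.970773
  = 3.035787 / 0.970773 = 3.127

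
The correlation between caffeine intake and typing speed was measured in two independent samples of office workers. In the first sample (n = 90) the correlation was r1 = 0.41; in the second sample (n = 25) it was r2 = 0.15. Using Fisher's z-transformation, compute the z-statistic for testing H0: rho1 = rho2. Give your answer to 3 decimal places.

Fisher z-transforms: z1 = atanh(0.41) = 0.435611, z2 = atanh(0.15) = 0.151140; difference d = 0.284471
Var(d) = 1/87 + 1/22 = 0.0114943 + 0.0454545 = 0.0569488
z = d/√Var(d) = 0.284471 / √0.0569488 = 0.284471 / 0.238639 = 1.192

1.192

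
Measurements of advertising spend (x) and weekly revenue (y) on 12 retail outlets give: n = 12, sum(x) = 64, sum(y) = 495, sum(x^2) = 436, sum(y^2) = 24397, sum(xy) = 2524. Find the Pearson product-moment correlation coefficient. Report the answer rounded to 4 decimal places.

Numerator: nΣxy − (Σx)(Σy) = 12·2524 − (64)(495) = -1392
Denominator: √[(nΣx²−(Σx)²)(nΣy²−(Σy)²)]
  nΣx²−(Σx)² = 12·436 − 4096 = 1136;  nΣy²−(Σy)² = 12·24397 − 245025 = 47739
  √(1136·47739) = √54231504 = 7364.2042
r = -1392 / 7364.2042 = -0.1890

-0.1890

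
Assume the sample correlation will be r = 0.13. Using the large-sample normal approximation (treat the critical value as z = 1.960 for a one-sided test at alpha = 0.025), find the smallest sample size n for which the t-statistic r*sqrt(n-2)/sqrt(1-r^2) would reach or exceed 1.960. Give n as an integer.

226

r√(n−2)/√(1−r²) ≥ 1.960  ⇔  n−2 ≥ (1.960)²·(1−r²)/r²
(1−r²)/r² = (1−0.0169)/0.0169 = 58.1716
n ≥ 2 + 3.8416·58.1716 = 2 + 223.4720 = 225.4720
⌈225.4720⌉ = 226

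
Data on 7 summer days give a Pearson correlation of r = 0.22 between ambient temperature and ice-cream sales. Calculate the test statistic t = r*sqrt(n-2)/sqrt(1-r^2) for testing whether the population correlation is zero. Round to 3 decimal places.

0.504

t = r·√(n−2) / √(1−r²) with r = 0.22, n = 7
  = 0.22·√5 / √(1 − 0.0484)
  = 0.22·2.236068 / 0.975500
  = 0.491935 / 0.975500 = 0.504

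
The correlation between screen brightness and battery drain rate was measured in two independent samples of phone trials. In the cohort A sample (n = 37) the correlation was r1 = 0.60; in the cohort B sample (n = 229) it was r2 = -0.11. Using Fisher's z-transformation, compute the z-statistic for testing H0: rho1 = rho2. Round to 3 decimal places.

z1 = atanh(0.60) = 0.693147,  z2 = atanh(-0.11) = -0.110447
SE = √(1/(n1−3) + 1/(n2−3)) = √(1/34 + 1/226) = √(0.0294118 + 0.0044248) = √0.0338366 = 0.183947
z = (z1 − z2)/SE = (0.693147 − (-0.110447)) / 0.183947 = 0.803594 / 0.183947 = 4.369

4.369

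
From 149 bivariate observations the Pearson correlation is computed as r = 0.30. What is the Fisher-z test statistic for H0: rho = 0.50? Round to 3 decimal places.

-2.897

z_r = atanh(0.30) = 0.309520,  z_0 = atanh(0.50) = 0.549306
SE = 1/√(n−3) = 1/√146 = 0.082761
z = (z_r − z_0)/SE = (0.309520 − 0.549306) / 0.082761 = -0.239786 / 0.082761 = -2.897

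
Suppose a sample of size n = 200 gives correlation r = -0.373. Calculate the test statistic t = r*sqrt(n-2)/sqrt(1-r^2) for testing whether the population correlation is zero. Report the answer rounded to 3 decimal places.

1 − r² = 1 − 0.139129 = 0.860871;  √(1−r²) = 0.927831
√(n−2) = √198 = 14.071247
t = r·√(n−2)/√(1−r²) = -0.373 · 14.071247 / 0.927831 = -5.657

-5.657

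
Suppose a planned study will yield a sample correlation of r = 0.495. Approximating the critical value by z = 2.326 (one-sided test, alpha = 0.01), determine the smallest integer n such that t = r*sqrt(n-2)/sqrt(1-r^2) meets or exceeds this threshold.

19

r√(n−2)/√(1−r²) ≥ 2.326  ⇔  n−2 ≥ (2.326)²·(1−r²)/r²
(1−r²)/r² = (1−0.245025)/0.245025 = 3.0812
n ≥ 2 + 5.410276·3.0812 = 2 + 16.6701 = 18.6701
⌈18.6701⌉ = 19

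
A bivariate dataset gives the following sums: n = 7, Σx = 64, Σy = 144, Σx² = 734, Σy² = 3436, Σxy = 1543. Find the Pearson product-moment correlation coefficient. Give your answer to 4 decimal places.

Numerator: nΣxy − (Σx)(Σy) = 7·1543 − (64)(144) = 1585
Denominator: √[(nΣx²−(Σx)²)(nΣy²−(Σy)²)]
  nΣx²−(Σx)² = 7·734 − 4096 = 1042;  nΣy²−(Σy)² = 7·3436 − 20736 = 3316
  √(1042·3316) = √3455272 = 1858.8362
r = 1585 / 1858.8362 = 0.8527

0.8527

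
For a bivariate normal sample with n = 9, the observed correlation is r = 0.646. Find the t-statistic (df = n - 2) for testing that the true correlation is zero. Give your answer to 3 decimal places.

1 − r² = 1 − 0.417316 = 0.582684;  √(1−r²) = 0.763337
√(n−2) = √7 = 2.645751
t = r·√(n−2)/√(1−r²) = 0.646 · 2.645751 / 0.763337 = 2.239

2.239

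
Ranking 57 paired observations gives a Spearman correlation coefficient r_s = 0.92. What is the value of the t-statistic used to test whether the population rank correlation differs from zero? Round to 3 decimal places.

17.409

1 − r_s² = 1 − 0.8464 = 0.1536;  √(1−r_s²) = 0.391918
√(n−2) = √55 = 7.416198
t = r_s·√(n−2)/√(1−r_s²) = 0.92 · 7.416198 / 0.391918 = 17.409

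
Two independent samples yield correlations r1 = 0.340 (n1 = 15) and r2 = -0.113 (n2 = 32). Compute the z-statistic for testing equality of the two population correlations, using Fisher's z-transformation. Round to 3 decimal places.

1.362

z1 = atanh(0.340) = 0.354093,  z2 = atanh(-0.113) = -0.113485
SE = √(1/(n1−3) + 1/(n2−3)) = √(1/12 + 1/29) = √(0.0833333 + 0.0344828) = √0.1178161 = 0.343243
z = (z1 − z2)/SE = (0.354093 − (-0.113485)) / 0.343243 = 0.467578 / 0.343243 = 1.362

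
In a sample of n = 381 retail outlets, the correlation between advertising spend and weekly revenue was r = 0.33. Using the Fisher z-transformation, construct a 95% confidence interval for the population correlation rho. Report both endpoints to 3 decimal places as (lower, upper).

(0.237, 0.417)

Fisher z: z_r = atanh(r) = ½·ln((1+0.33)/(1−0.33)) = 0.342828
SE(z) = 1/√(n−3) = 1/√378 = 0.051434
95% ⇒ z* = 1.960; margin = 1.960·0.051434 = 0.100811
CI on z-scale: (0.242017, 0.443639)
Back-transform: tanh(0.242017) = 0.237400, tanh(0.443639) = 0.416656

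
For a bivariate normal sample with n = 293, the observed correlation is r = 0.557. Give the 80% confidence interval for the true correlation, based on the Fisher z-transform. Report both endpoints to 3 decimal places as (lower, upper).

(0.503, 0.607)

z_r = atanh(0.557) = 0.628473;  SE = 1/√(n−3) = 1/√290 = 0.058722
z-limits: 0.628473 ± 1.282·0.058722 = 0.628473 ± 0.075282 = [0.553191, 0.703755]
ρ-limits: (tanh 0.553191, tanh 0.703755) = (0.503, 0.607)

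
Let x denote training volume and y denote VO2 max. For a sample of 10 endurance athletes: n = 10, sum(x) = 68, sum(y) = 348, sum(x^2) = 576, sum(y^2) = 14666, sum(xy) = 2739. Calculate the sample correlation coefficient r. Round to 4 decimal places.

0.6915

Numerator: nΣxy − (Σx)(Σy) = 10·2739 − (68)(348) = 3726
Denominator: √[(nΣx²−(Σx)²)(nΣy²−(Σy)²)]
  nΣx²−(Σx)² = 10·576 − 4624 = 1136;  nΣy²−(Σy)² = 10·14666 − 121104 = 25556
  √(1136·25556) = √29031616 = 5388.0995
r = 3726 / 5388.0995 = 0.6915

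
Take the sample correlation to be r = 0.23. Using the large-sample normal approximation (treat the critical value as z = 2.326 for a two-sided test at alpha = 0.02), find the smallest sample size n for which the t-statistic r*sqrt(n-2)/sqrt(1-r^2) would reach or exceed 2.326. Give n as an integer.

Need r·√(n−2)/√(1−r²) ≥ 2.326
√(n−2) ≥ 2.326·√(1−0.0529) / 0.23 = 2.326·0.973191 / 0.23 = 9.8419
n−2 ≥ 96.8630  ⇒  n ≥ 98.8630
Smallest integer n = 99

99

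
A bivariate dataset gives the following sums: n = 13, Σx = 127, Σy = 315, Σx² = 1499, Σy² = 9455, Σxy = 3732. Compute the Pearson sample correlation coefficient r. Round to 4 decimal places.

0.9542

S_xy = nΣxy − ΣxΣy = 13·3732 − 127·315 = 48516 − 40005 = 8511
S_xx = nΣx² − (Σx)² = 13·1499 − 127² = 19487 − 16129 = 3358
S_yy = nΣy² − (Σy)² = 13·9455 − 315² = 122915 − 99225 = 23690
r = S_xy / √(S_xx·S_yy) = 8511 / √(3358·23690) = 8511 / √79551020 = 8511 / 8919.1379 = 0.9542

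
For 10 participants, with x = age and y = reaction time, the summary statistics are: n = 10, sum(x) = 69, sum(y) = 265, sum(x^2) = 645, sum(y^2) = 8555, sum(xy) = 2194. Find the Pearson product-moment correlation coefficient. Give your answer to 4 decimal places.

Numerator: nΣxy − (Σx)(Σy) = 10·2194 − (69)(265) = 3655
Denominator: √[(nΣx²−(Σx)²)(nΣy²−(Σy)²)]
  nΣx²−(Σx)² = 10·645 − 4761 = 1689;  nΣy²−(Σy)² = 10·8555 − 70225 = 15325
  √(1689·15325) = √25883925 = 5087.6247
r = 3655 / 5087.6247 = 0.7184

0.7184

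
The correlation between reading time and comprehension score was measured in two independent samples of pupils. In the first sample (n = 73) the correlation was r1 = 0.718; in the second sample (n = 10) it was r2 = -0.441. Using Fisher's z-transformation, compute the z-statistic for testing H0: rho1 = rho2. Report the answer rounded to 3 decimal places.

3.474

z1 = atanh(0.718) = 0.903505,  z2 = atanh(-0.441) = -0.473472
SE = √(1/(n1−3) + 1/(n2−3)) = √(1/70 + 1/7) = √(0.0142857 + 0.1428571) = √0.1571428 = 0.396412
z = (z1 − z2)/SE = (0.903505 − (-0.473472)) / 0.396412 = 1.376977 / 0.396412 = 3.474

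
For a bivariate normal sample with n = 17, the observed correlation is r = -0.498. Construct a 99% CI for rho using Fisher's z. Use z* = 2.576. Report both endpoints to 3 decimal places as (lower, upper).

z_r = atanh(-0.498) = -0.546643;  SE = 1/√(n−3) = 1/√14 = 0.267261
z-limits: -0.546643 ± 2.576·0.267261 = -0.546643 ± 0.688464 = [-1.235107, 0.141821]
ρ-limits: (tanh -1.235107, tanh 0.141821) = (-0.844, 0.141)

(-0.844, 0.141)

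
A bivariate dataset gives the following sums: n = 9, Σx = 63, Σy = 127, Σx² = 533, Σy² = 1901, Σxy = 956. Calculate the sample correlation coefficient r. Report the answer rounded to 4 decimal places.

S_xy = nΣxy − ΣxΣy = 9·956 − 63·127 = 8604 − 8001 = 603
S_xx = nΣx² − (Σx)² = 9·533 − 63² = 4797 − 3969 = 828
S_yy = nΣy² − (Σy)² = 9·1901 − 127² = 17109 − 16129 = 980
r = S_xy / √(S_xx·S_yy) = 603 / √(828·980) = 603 / √811440 = 603 / 900.7996 = 0.6694

0.6694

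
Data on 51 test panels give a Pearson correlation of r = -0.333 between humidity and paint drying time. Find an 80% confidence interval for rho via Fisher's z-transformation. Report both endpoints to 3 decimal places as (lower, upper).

z_r = atanh(-0.333) = -0.346199;  SE = 1/√(n−3) = 1/√48 = 0.144338
z-limits: -0.346199 ± 1.282·0.144338 = -0.346199 ± 0.185041 = [-0.531240, -0.161158]
ρ-limits: (tanh -0.531240, tanh -0.161158) = (-0.486, -0.160)

(-0.486, -0.160)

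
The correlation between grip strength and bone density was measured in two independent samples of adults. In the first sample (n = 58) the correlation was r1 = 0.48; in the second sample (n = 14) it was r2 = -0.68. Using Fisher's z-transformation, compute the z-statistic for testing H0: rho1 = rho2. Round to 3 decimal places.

z1 = atanh(0.48) = 0.522984,  z2 = atanh(-0.68) = -0.829114
SE = √(1/(n1−3) + 1/(n2−3)) = √(1/55 + 1/11) = √(0.0181818 + 0.0909091) = √0.1090909 = 0.330289
z = (z1 − z2)/SE = (0.522984 − (-0.829114)) / 0.330289 = 1.352098 / 0.330289 = 4.094

4.094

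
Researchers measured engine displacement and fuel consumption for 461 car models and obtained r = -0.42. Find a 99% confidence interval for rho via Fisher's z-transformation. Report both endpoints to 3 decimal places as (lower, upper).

(-0.514, -0.316)

Fisher z: z_r = atanh(r) = ½·ln((1+(-0.42))/(1−(-0.42))) = -0.447692
SE(z) = 1/√(n−3) = 1/√458 = 0.046727
99% ⇒ z* = 2.576; margin = 2.576·0.046727 = 0.120369
CI on z-scale: (-0.568061, -0.327323)
Back-transform: tanh(-0.568061) = -0.513934, tanh(-0.327323) = -0.316113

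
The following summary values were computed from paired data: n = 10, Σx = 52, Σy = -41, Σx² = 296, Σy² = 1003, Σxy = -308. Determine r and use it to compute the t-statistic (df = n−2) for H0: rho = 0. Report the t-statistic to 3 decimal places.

S_xy = nΣxy − ΣxΣy = 10·(-308) − 52·(-41) = -3080 − (-2132) = -948
S_xx = nΣx² − (Σx)² = 10·296 − 52² = 2960 − 2704 = 256
S_yy = nΣy² − (Σy)² = 10·1003 − (-41)² = 10030 − 1681 = 8349
r = S_xy / √(S_xx·S_yy) = -948 / √(256·8349) = -948 / √2137344 = -948 / 1461.9658 = -0.6484
t = r·√(n−2)/√(1−r²) = -0.6484·√8 / √(1−0.420423) = -1.833952 / 0.761300 = -2.409

-2.409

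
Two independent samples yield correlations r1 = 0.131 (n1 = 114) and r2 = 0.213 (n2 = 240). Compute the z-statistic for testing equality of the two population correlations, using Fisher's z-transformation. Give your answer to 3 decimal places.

-0.735

Fisher z-transforms: z1 = atanh(0.131) = 0.131757, z2 = atanh(0.213) = 0.216312; difference d = -0.084555
Var(d) = 1/111 + 1/237 = 0.0090090 + 0.0042194 = 0.0132284
z = d/√Var(d) = -0.084555 / √0.0132284 = -0.084555 / 0.115015 = -0.735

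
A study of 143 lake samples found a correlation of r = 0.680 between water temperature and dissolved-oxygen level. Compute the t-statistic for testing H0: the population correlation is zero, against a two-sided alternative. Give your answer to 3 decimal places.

11.013

1 − r² = 1 − 0.462400 = 0.537600;  √(1−r²) = 0.733212
√(n−2) = √141 = 11.874342
t = r·√(n−2)/√(1−r²) = 0.680 · 11.874342 / 0.733212 = 11.013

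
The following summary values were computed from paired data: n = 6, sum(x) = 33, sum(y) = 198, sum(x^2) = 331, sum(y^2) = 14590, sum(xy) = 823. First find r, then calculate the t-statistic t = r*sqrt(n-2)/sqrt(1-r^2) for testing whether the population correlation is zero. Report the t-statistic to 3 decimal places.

S_xy = nΣxy − ΣxΣy = 6·823 − 33·198 = 4938 − 6534 = -1596
S_xx = nΣx² − (Σx)² = 6·331 − 33² = 1986 − 1089 = 897
S_yy = nΣy² − (Σy)² = 6·14590 − 198² = 87540 − 39204 = 48336
r = S_xy / √(S_xx·S_yy) = -1596 / √(897·48336) = -1596 / √43357392 = -1596 / 6584.6330 = -0.2424
t = r·√(n−2)/√(1−r²) = -0.2424·√4 / √(1−0.058758) = -0.484800 / 0.970176 = -0.500

-0.500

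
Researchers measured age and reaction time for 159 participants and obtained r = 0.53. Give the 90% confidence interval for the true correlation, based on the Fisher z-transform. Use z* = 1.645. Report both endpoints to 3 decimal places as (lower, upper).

Fisher z: z_r = atanh(r) = ½·ln((1+0.53)/(1−0.53)) = 0.590145
SE(z) = 1/√(n−3) = 1/√156 = 0.080064
90% ⇒ z* = 1.645; margin = 1.645·0.080064 = 0.131705
CI on z-scale: (0.458440, 0.721850)
Back-transform: tanh(0.458440) = 0.428812, tanh(0.721850) = 0.618054

(0.429, 0.618)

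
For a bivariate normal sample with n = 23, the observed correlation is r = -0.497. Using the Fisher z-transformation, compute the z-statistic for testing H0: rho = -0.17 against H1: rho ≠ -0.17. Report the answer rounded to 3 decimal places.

-1.671

Fisher z: atanh(-0.497) = -0.545314, atanh(-0.17) = -0.171667
z = (z_r − z_0)·√(n−3) = (-0.545314 − (-0.171667))·√20 = -0.373647 · 4.472136 = -1.671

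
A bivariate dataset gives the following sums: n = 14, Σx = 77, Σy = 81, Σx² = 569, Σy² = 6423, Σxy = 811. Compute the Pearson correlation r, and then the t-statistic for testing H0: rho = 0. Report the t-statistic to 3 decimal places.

Numerator: nΣxy − (Σx)(Σy) = 14·811 − (77)(81) = 5117
Denominator: √[(nΣx²−(Σx)²)(nΣy²−(Σy)²)]
  nΣx²−(Σx)² = 14·569 − 5929 = 2037;  nΣy²−(Σy)² = 14·6423 − 6561 = 83361
  √(2037·83361) = √169806357 = 13030.9768
r = 5117 / 13030.9768 = 0.3927
t = r·√(n−2)/√(1−r²) = 0.3927·√12 / √(1−0.154213) = 1.360353 / 0.919667 = 1.479

1.479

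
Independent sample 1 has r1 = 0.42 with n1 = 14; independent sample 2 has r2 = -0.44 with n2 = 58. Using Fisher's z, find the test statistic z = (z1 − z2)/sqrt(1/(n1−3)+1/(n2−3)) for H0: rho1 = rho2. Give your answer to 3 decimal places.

2.785

Fisher z-transforms: z1 = atanh(0.42) = 0.447692, z2 = atanh(-0.44) = -0.472231; difference d = 0.919923
Var(d) = 1/11 + 1/55 = 0.0909091 + 0.0181818 = 0.1090909
z = d/√Var(d) = 0.919923 / √0.1090909 = 0.919923 / 0.330289 = 2.785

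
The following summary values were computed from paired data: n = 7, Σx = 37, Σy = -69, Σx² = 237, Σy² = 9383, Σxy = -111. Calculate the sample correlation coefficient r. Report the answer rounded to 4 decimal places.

0.4225

Numerator: nΣxy − (Σx)(Σy) = 7·(-111) − (37)(-69) = 1776
Denominator: √[(nΣx²−(Σx)²)(nΣy²−(Σy)²)]
  nΣx²−(Σx)² = 7·237 − 1369 = 290;  nΣy²−(Σy)² = 7·9383 − 4761 = 60920
  √(290·60920) = √17666800 = 4203.1893
r = 1776 / 4203.1893 = 0.4225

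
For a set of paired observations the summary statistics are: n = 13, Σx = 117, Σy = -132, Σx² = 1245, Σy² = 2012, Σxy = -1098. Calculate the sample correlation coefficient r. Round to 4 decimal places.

0.2506

Numerator: nΣxy − (Σx)(Σy) = 13·(-1098) − (117)(-132) = 1170
Denominator: √[(nΣx²−(Σx)²)(nΣy²−(Σy)²)]
  nΣx²−(Σx)² = 13·1245 − 13689 = 2496;  nΣy²−(Σy)² = 13·2012 − 17424 = 8732
  √(2496·8732) = √21795072 = 4668.5193
r = 1170 / 4668.5193 = 0.2506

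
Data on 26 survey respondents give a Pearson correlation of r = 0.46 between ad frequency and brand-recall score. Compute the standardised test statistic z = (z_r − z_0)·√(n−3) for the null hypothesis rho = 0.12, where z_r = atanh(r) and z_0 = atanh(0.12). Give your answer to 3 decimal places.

Fisher z: atanh(0.46) = 0.497311, atanh(0.12) = 0.120581
z = (z_r − z_0)·√(n−3) = (0.497311 − 0.120581)·√23 = 0.376730 · 4.795832 = 1.807

1.807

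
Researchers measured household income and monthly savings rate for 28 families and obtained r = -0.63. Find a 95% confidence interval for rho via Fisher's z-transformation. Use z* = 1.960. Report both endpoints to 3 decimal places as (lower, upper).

Fisher z: z_r = atanh(r) = ½·ln((1+(-0.63))/(1−(-0.63))) = -0.741416
SE(z) = 1/√(n−3) = 1/√25 = 0.200000
95% ⇒ z* = 1.960; margin = 1.960·0.200000 = 0.392000
CI on z-scale: (-1.133416, -0.349416)
Back-transform: tanh(-1.133416) = -0.812185, tanh(-0.349416) = -0.335858

(-0.812, -0.336)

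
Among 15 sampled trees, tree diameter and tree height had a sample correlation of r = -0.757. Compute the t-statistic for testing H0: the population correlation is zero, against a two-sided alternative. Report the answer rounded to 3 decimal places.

-4.177

1 − r² = 1 − 0.573049 = 0.426951;  √(1−r²) = 0.653415
√(n−2) = √13 = 3.605551
t = r·√(n−2)/√(1−r²) = -0.757 · 3.605551 / 0.653415 = -4.177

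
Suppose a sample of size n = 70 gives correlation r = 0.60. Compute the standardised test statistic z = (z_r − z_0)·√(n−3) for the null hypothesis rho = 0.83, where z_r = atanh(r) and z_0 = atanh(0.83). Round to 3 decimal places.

Fisher z: atanh(0.60) = 0.693147, atanh(0.83) = 1.188136
z = (z_r − z_0)·√(n−3) = (0.693147 − 1.188136)·√67 = -0.494989 · 8.185353 = -4.052

-4.052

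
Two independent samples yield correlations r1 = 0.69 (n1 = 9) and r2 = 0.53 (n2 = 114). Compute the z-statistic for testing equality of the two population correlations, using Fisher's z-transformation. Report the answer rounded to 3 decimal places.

0.615

Fisher z-transforms: z1 = atanh(0.69) = 0.847956, z2 = atanh(0.53) = 0.590145; difference d = 0.257811
Var(d) = 1/6 + 1/111 = 0.1666667 + 0.0090090 = 0.1756757
z = d/√Var(d) = 0.257811 / √0.1756757 = 0.257811 / 0.419137 = 0.615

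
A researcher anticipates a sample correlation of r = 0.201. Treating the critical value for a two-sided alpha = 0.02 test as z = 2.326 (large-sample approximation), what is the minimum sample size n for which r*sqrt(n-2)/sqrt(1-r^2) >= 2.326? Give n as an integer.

131

r√(n−2)/√(1−r²) ≥ 2.326  ⇔  n−2 ≥ (2.326)²·(1−r²)/r²
(1−r²)/r² = (1−0.040401)/0.040401 = 23.7519
n ≥ 2 + 5.410276·23.7519 = 2 + 128.5043 = 130.5043
⌈130.5043⌉ = 131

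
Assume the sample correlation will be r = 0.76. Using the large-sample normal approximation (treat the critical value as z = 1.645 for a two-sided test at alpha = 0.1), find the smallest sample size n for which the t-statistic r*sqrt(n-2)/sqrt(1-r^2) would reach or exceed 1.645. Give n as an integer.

r√(n−2)/√(1−r²) ≥ 1.645  ⇔  n−2 ≥ (1.645)²·(1−r²)/r²
(1−r²)/r² = (1−0.5776)/0.5776 = 0.7313
n ≥ 2 + 2.706025·0.7313 = 2 + 1.9789 = 3.9789
⌈3.9789⌉ = 4

4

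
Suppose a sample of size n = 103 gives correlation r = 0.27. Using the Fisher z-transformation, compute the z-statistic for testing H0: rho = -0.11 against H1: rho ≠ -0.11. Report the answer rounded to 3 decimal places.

Fisher z: atanh(0.27) = 0.276864, atanh(-0.11) = -0.110447
z = (z_r − z_0)·√(n−3) = (0.276864 − (-0.110447))·√100 = 0.387311 · 10.000000 = 3.873

3.873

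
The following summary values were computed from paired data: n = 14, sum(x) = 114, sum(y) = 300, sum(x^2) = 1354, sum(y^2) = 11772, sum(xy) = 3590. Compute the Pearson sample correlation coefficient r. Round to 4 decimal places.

Numerator: nΣxy − (Σx)(Σy) = 14·3590 − (114)(300) = 16060
Denominator: √[(nΣx²−(Σx)²)(nΣy²−(Σy)²)]
  nΣx²−(Σx)² = 14·1354 − 12996 = 5960;  nΣy²−(Σy)² = 14·11772 − 90000 = 74808
  √(5960·74808) = √445855680 = 21115.2949
r = 16060 / 21115.2949 = 0.7606

0.7606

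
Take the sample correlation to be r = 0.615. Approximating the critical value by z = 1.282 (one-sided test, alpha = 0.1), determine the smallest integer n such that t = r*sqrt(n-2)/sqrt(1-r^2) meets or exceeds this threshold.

5

Need r·√(n−2)/√(1−r²) ≥ 1.282
√(n−2) ≥ 1.282·√(1−0.378225) / 0.615 = 1.282·0.788527 / 0.615 = 1.6437
n−2 ≥ 2.7017  ⇒  n ≥ 4.7017
Smallest integer n = 5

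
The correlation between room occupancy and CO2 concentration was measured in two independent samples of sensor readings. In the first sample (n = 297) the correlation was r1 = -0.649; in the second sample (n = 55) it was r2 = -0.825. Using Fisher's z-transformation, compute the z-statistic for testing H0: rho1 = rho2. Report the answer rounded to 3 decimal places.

z1 = atanh(-0.649) = -0.773569,  z2 = atanh(-0.825) = -1.172275
SE = √(1/(n1−3) + 1/(n2−3)) = √(1/294 + 1/52) = √(0.0034014 + 0.0192308) = √0.0226322 = 0.150440
z = (z1 − z2)/SE = (-0.773569 − (-1.172275)) / 0.150440 = 0.398706 / 0.150440 = 2.650

2.650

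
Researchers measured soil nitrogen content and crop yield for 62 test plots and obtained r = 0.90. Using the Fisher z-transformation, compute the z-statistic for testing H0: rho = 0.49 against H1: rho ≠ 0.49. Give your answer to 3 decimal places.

7.191

z_r = atanh(0.90) = 1.472219,  z_0 = atanh(0.49) = 0.536060
SE = 1/√(n−3) = 1/√59 = 0.130189
z = (z_r − z_0)/SE = (1.472219 − 0.536060) / 0.130189 = 0.936159 / 0.130189 = 7.191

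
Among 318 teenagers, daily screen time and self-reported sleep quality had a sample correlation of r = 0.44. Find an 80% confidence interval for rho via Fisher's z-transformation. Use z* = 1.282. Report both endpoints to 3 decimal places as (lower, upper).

(0.380, 0.496)

Fisher z: z_r = atanh(r) = ½·ln((1+0.44)/(1−0.44)) = 0.472231
SE(z) = 1/√(n−3) = 1/√315 = 0.056344
80% ⇒ z* = 1.282; margin = 1.282·0.056344 = 0.072233
CI on z-scale: (0.399998, 0.544464)
Back-transform: tanh(0.399998) = 0.379947, tanh(0.544464) = 0.496360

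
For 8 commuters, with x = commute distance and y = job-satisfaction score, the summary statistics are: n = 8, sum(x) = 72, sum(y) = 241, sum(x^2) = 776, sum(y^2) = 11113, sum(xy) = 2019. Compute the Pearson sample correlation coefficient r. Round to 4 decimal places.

S_xy = nΣxy − ΣxΣy = 8·2019 − 72·241 = 16152 − 17352 = -1200
S_xx = nΣx² − (Σx)² = 8·776 − 72² = 6208 − 5184 = 1024
S_yy = nΣy² − (Σy)² = 8·11113 − 241² = 88904 − 58081 = 30823
r = S_xy / √(S_xx·S_yy) = -1200 / √(1024·30823) = -1200 / √31562752 = -1200 / 5618.0737 = -0.2136

-0.2136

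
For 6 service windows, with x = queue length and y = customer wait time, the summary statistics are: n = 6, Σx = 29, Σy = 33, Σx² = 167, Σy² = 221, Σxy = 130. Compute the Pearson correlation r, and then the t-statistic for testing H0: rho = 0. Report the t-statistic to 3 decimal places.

S_xy = nΣxy − ΣxΣy = 6·130 − 29·33 = 780 − 957 = -177
S_xx = nΣx² − (Σx)² = 6·167 − 29² = 1002 − 841 = 161
S_yy = nΣy² − (Σy)² = 6·221 − 33² = 1326 − 1089 = 237
r = S_xy / √(S_xx·S_yy) = -177 / √(161·237) = -177 / √38157 = -177 / 195.3382 = -0.9061
t = r·√(n−2)/√(1−r²) = -0.9061·√4 / √(1−0.821017) = -1.812200 / 0.423064 = -4.284

-4.284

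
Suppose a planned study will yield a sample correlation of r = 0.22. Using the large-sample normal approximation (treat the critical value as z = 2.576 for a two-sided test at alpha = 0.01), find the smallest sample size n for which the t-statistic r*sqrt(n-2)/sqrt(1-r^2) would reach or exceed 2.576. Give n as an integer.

Need r·√(n−2)/√(1−r²) ≥ 2.576
√(n−2) ≥ 2.576·√(1−0.0484) / 0.22 = 2.576·0.975500 / 0.22 = 11.4222
n−2 ≥ 130.4667  ⇒  n ≥ 132.4667
Smallest integer n = 133

133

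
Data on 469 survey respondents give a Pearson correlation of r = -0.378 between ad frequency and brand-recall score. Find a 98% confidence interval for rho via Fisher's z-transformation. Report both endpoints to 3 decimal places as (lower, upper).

z_r = atanh(-0.378) = -0.397724;  SE = 1/√(n−3) = 1/√466 = 0.046324
z-limits: -0.397724 ± 2.326·0.046324 = -0.397724 ± 0.107750 = [-0.505474, -0.289974]
ρ-limits: (tanh -0.505474, tanh -0.289974) = (-0.466, -0.282)

(-0.466, -0.282)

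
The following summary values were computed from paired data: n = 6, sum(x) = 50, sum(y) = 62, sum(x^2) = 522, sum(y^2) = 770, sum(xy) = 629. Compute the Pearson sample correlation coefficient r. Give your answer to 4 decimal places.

0.9624

Numerator: nΣxy − (Σx)(Σy) = 6·629 − (50)(62) = 674
Denominator: √[(nΣx²−(Σx)²)(nΣy²−(Σy)²)]
  nΣx²−(Σx)² = 6·522 − 2500 = 632;  nΣy²−(Σy)² = 6·770 − 3844 = 776
  √(632·776) = √490432 = 700.3085
r = 674 / 700.3085 = 0.9624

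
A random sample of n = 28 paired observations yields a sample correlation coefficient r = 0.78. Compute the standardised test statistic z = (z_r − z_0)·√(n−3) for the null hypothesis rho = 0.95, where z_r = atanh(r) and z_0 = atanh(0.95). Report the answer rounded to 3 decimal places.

Fisher z: atanh(0.78) = 1.045371, atanh(0.95) = 1.831781
z = (z_r − z_0)·√(n−3) = (1.045371 − 1.831781)·√25 = -0.786410 · 5.000000 = -3.932

-3.932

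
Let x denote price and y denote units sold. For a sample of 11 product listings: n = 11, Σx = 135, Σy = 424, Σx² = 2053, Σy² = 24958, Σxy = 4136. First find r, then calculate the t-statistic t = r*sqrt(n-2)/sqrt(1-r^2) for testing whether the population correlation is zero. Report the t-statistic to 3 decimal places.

S_xy = nΣxy − ΣxΣy = 11·4136 − 135·424 = 45496 − 57240 = -11744
S_xx = nΣx² − (Σx)² = 11·2053 − 135² = 22583 − 18225 = 4358
S_yy = nΣy² − (Σy)² = 11·24958 − 424² = 274538 − 179776 = 94762
r = S_xy / √(S_xx·S_yy) = -11744 / √(4358·94762) = -11744 / √412972796 = -11744 / 20321.7321 = -0.5779
t = r·√(n−2)/√(1−r²) = -0.5779·√9 / √(1−0.333968) = -1.733700 / 0.816108 = -2.124

-2.124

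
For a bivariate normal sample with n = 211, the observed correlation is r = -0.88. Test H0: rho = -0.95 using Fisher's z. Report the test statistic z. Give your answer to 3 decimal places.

z_r = atanh(-0.88) = -1.375768,  z_0 = atanh(-0.95) = -1.831781
SE = 1/√(n−3) = 1/√208 = 0.069338
z = (z_r − z_0)/SE = (-1.375768 − (-1.831781)) / 0.069338 = 0.456013 / 0.069338 = 6.577

6.577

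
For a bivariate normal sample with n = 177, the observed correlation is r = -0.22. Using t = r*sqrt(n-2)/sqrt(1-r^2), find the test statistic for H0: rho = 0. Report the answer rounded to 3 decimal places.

-2.983

t = r·√(n−2) / √(1−r²) with r = -0.22, n = 177
  = -0.22·√175 / √(1 − 0.0484)
  = -0.22·13.228757 / 0.975500
  = -2.910327 / 0.975500 = -2.983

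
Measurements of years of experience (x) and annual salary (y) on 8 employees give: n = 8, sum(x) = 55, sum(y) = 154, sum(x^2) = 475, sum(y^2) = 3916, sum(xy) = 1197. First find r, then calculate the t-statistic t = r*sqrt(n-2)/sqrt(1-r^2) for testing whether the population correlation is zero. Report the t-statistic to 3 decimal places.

1.253

S_xy = nΣxy − ΣxΣy = 8·1197 − 55·154 = 9576 − 8470 = 1106
S_xx = nΣx² − (Σx)² = 8·475 − 55² = 3800 − 3025 = 775
S_yy = nΣy² − (Σy)² = 8·3916 − 154² = 31328 − 23716 = 7612
r = S_xy / √(S_xx·S_yy) = 1106 / √(775·7612) = 1106 / √5899300 = 1106 / 2428.8475 = 0.4554
t = r·√(n−2)/√(1−r²) = 0.4554·√6 / √(1−0.207389) = 1.115498 / 0.890287 = 1.253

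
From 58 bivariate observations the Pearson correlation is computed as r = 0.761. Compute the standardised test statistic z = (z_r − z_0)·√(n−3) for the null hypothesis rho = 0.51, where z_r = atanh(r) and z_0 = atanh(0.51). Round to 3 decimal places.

3.232

Fisher z: atanh(0.761) = 0.998587, atanh(0.51) = 0.562730
z = (z_r − z_0)·√(n−3) = (0.998587 − 0.562730)·√55 = 0.435857 · 7.416198 = 3.232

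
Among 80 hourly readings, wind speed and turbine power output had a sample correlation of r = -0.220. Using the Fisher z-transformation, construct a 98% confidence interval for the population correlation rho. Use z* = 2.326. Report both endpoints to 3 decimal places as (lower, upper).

Fisher z: z_r = atanh(r) = ½·ln((1+(-0.220))/(1−(-0.220))) = -0.223656
SE(z) = 1/√(n−3) = 1/√77 = 0.113961
98% ⇒ z* = 2.326; margin = 2.326·0.113961 = 0.265073
CI on z-scale: (-0.488729, 0.041417)
Back-transform: tanh(-0.488729) = -0.453207, tanh(0.041417) = 0.041393

(-0.453, 0.041)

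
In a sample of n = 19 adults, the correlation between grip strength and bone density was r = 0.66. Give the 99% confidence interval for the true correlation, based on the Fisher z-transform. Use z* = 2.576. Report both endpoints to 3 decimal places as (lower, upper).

(0.148, 0.893)

Fisher z: z_r = atanh(r) = ½·ln((1+0.66)/(1−0.66)) = 0.792814
SE(z) = 1/√(n−3) = 1/√16 = 0.250000
99% ⇒ z* = 2.576; margin = 2.576·0.250000 = 0.644000
CI on z-scale: (0.148814, 1.436814)
Back-transform: tanh(0.148814) = 0.147725, tanh(1.436814) = 0.893055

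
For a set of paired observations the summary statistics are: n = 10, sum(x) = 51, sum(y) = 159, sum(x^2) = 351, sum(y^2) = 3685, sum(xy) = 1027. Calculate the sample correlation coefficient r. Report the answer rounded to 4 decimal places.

0.6664

Numerator: nΣxy − (Σx)(Σy) = 10·1027 − (51)(159) = 2161
Denominator: √[(nΣx²−(Σx)²)(nΣy²−(Σy)²)]
  nΣx²−(Σx)² = 10·351 − 2601 = 909;  nΣy²−(Σy)² = 10·3685 − 25281 = 11569
  √(909·11569) = √10516221 = 3242.8723
r = 2161 / 3242.8723 = 0.6664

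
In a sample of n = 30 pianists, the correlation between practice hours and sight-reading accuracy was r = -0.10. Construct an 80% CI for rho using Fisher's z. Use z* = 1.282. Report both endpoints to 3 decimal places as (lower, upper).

z_r = atanh(-0.10) = -0.100335;  SE = 1/√(n−3) = 1/√27 = 0.192450
z-limits: -0.100335 ± 1.282·0.192450 = -0.100335 ± 0.246721 = [-0.347056, 0.146386]
ρ-limits: (tanh -0.347056, tanh 0.146386) = (-0.334, 0.145)

(-0.334, 0.145)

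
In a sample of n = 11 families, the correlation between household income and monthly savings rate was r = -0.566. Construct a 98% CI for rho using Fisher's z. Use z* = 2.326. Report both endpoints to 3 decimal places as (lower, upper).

(-0.898, 0.179)

Fisher z: z_r = atanh(r) = ½·ln((1+(-0.566))/(1−(-0.566))) = -0.641618
SE(z) = 1/√(n−3) = 1/√8 = 0.353553
98% ⇒ z* = 2.326; margin = 2.326·0.353553 = 0.822364
CI on z-scale: (-1.463982, 0.180746)
Back-transform: tanh(-1.463982) = -0.898423, tanh(0.180746) = 0.178803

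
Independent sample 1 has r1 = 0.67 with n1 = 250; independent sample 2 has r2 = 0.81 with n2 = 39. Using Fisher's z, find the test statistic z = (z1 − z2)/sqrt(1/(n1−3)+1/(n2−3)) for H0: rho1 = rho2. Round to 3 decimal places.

Fisher z-transforms: z1 = atanh(0.67) = 0.810743, z2 = atanh(0.81) = 1.127029; difference d = -0.316286
Var(d) = 1/247 + 1/36 = 0.0040486 + 0.0277778 = 0.0318264
z = d/√Var(d) = -0.316286 / √0.0318264 = -0.316286 / 0.178400 = -1.773

-1.773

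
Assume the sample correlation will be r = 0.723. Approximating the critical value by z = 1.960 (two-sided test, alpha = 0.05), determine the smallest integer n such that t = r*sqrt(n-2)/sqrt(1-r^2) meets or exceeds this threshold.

r√(n−2)/√(1−r²) ≥ 1.960  ⇔  n−2 ≥ (1.960)²·(1−r²)/r²
(1−r²)/r² = (1−0.522729)/0.522729 = 0.9130
n ≥ 2 + 3.8416·0.9130 = 2 + 3.5074 = 5.5074
⌈5.5074⌉ = 6

6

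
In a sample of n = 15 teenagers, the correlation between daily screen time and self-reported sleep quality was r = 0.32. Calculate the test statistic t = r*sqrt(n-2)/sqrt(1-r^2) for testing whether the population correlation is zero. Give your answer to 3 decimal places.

1.218

1 − r² = 1 − 0.1024 = 0.8976;  √(1−r²) = 0.947418
√(n−2) = √13 = 3.605551
t = r·√(n−2)/√(1−r²) = 0.32 · 3.605551 / 0.947418 = 1.218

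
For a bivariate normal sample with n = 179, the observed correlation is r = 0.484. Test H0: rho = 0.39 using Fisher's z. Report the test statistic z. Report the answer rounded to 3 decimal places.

1.544

z_r = atanh(0.484) = 0.528195,  z_0 = atanh(0.39) = 0.411800
SE = 1/√(n−3) = 1/√176 = 0.075378
z = (z_r − z_0)/SE = (0.528195 − 0.411800) / 0.075378 = 0.116395 / 0.075378 = 1.544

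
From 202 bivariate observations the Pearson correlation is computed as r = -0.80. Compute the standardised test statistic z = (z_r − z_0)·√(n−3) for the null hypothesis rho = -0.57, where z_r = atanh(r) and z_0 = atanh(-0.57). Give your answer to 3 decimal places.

z_r = atanh(-0.80) = -1.098612,  z_0 = atanh(-0.57) = -0.647523
SE = 1/√(n−3) = 1/√199 = 0.070888
z = (z_r − z_0)/SE = (-1.098612 − (-0.647523)) / 0.070888 = -0.451089 / 0.070888 = -6.363

-6.363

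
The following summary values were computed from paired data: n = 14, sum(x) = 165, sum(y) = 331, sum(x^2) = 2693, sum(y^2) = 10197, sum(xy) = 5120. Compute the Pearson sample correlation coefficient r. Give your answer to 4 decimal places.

S_xy = nΣxy − ΣxΣy = 14·5120 − 165·331 = 71680 − 54615 = 17065
S_xx = nΣx² − (Σx)² = 14·2693 − 165² = 37702 − 27225 = 10477
S_yy = nΣy² − (Σy)² = 14·10197 − 331² = 142758 − 109561 = 33197
r = S_xy / √(S_xx·S_yy) = 17065 / √(10477·33197) = 17065 / √347804969 = 17065 / 18649.5300 = 0.9150

0.9150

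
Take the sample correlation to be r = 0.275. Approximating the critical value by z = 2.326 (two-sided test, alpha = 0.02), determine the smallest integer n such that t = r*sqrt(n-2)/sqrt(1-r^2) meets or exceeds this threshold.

69

Need r·√(n−2)/√(1−r²) ≥ 2.326
√(n−2) ≥ 2.326·√(1−0.075625) / 0.275 = 2.326·0.961444 / 0.275 = 8.1321
n−2 ≥ 66.1311  ⇒  n ≥ 68.1311
Smallest integer n = 69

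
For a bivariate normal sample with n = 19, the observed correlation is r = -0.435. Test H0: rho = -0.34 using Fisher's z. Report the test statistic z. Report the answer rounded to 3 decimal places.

-0.448

z_r = atanh(-0.435) = -0.466047,  z_0 = atanh(-0.34) = -0.354093
SE = 1/√(n−3) = 1/√16 = 0.250000
z = (z_r − z_0)/SE = (-0.466047 − (-0.354093)) / 0.250000 = -0.111954 / 0.250000 = -0.448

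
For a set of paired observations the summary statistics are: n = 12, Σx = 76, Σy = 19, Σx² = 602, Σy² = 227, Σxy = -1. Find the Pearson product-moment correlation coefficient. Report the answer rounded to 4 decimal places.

-0.7871

S_xy = nΣxy − ΣxΣy = 12·(-1) − 76·19 = -12 − 1444 = -1456
S_xx = nΣx² − (Σx)² = 12·602 − 76² = 7224 − 5776 = 1448
S_yy = nΣy² − (Σy)² = 12·227 − 19² = 2724 − 361 = 2363
r = S_xy / √(S_xx·S_yy) = -1456 / √(1448·2363) = -1456 / √3421624 = -1456 / 1849.7632 = -0.7871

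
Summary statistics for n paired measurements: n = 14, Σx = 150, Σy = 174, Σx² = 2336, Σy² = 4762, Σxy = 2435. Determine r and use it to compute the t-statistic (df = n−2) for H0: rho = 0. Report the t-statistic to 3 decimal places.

S_xy = nΣxy − ΣxΣy = 14·2435 − 150·174 = 34090 − 26100 = 7990
S_xx = nΣx² − (Σx)² = 14·2336 − 150² = 32704 − 22500 = 10204
S_yy = nΣy² − (Σy)² = 14·4762 − 174² = 66668 − 30276 = 36392
r = S_xy / √(S_xx·S_yy) = 7990 / √(10204·36392) = 7990 / √371343968 = 7990 / 19270.2872 = 0.4146
t = r·√(n−2)/√(1−r²) = 0.4146·√12 / √(1−0.171893) = 1.436217 / 0.910004 = 1.578

1.578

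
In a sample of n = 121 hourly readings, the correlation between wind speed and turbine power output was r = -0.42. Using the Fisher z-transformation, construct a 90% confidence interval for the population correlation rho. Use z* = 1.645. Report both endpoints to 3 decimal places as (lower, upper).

(-0.536, -0.288)

Fisher z: z_r = atanh(r) = ½·ln((1+(-0.42))/(1−(-0.42))) = -0.447692
SE(z) = 1/√(n−3) = 1/√118 = 0.092057
90% ⇒ z* = 1.645; margin = 1.645·0.092057 = 0.151434
CI on z-scale: (-0.599126, -0.296258)
Back-transform: tanh(-0.599126) = -0.536427, tanh(-0.296258) = -0.287884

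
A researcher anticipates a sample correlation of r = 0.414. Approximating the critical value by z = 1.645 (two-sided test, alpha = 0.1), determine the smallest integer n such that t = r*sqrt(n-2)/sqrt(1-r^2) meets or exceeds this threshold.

Need r·√(n−2)/√(1−r²) ≥ 1.645
√(n−2) ≥ 1.645·√(1−0.171396) / 0.414 = 1.645·0.910277 / 0.414 = 3.6169
n−2 ≥ 13.0820  ⇒  n ≥ 15.0820
Smallest integer n = 16

16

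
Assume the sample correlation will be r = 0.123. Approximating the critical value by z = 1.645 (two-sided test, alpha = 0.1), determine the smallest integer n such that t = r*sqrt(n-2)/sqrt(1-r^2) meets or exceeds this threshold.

r√(n−2)/√(1−r²) ≥ 1.645  ⇔  n−2 ≥ (1.645)²·(1−r²)/r²
(1−r²)/r² = (1−0.015129)/0.015129 = 65.0982
n ≥ 2 + 2.706025·65.0982 = 2 + 176.1574 = 178.1574
⌈178.1574⌉ = 179

179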